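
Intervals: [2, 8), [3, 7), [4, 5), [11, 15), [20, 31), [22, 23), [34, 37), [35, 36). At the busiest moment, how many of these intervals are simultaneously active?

Sweep endpoints in order; track running count of active intervals.
Peak of 3 reached at 4.

3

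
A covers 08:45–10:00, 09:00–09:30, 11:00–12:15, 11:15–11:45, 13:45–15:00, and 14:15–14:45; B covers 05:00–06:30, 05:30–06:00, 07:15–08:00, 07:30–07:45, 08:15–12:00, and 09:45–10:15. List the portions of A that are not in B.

12:00–12:15, 13:45–15:00

Merge the first list: 08:45–10:00, 11:00–12:15, 13:45–15:00.
Merge the second list: 05:00–06:30, 07:15–08:00, 08:15–12:00.
08:45–10:00: fully covered by B → removed.
11:00–12:15 minus B → 12:00–12:15.
13:45–15:00: no B overlap → unchanged.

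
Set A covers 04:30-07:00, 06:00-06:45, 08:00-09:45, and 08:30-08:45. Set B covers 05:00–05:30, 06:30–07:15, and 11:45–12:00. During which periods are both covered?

A, merged: 04:30–07:00, 08:00–09:45.
04:30–07:00 overlaps B on 05:00–05:30, 06:30–07:00.
08:00–09:45 falls entirely outside B.

05:00–05:30, 06:30–07:00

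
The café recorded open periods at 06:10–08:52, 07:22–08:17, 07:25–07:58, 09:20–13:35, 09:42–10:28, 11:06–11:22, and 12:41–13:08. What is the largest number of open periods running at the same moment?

3

At 07:25, 3 of the intervals are simultaneously active.
No point has more.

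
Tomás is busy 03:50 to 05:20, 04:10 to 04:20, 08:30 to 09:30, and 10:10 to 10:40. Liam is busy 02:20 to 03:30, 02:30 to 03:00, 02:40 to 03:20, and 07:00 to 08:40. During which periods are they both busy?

08:30–08:40

A, merged: 03:50–05:20, 08:30–09:30, 10:10–10:40.
B, merged: 02:20–03:30, 07:00–08:40.
03:50–05:20 meets no B interval.
08:30–09:30 ∩ B → 08:30–08:40.
10:10–10:40 meets no B interval.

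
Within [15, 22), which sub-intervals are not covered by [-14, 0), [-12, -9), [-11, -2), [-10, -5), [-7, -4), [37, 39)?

Covered (merged): [-14, 0), [37, 39).
Gaps within [15, 22): [15, 22).

[15, 22)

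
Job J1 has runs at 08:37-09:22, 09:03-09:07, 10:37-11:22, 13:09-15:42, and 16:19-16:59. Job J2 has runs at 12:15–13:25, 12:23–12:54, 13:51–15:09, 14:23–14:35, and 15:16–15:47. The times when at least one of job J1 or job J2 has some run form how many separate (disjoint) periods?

4

First set merges to 08:37-09:22, 10:37-11:22, 13:09-15:42, 16:19-16:59.
Second set merges to 12:15-13:25, 13:51-15:09, 15:16-15:47.
A ∪ B = 08:37-09:22, 10:37-11:22, 12:15-15:47, 16:19-16:59.
That is 4 disjoint pieces.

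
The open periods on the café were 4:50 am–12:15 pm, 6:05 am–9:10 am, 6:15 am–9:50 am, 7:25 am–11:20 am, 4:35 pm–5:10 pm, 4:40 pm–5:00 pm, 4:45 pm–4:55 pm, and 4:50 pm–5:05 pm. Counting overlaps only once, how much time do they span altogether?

Merged: 4:50 am–12:15 pm, 4:35 pm–5:10 pm.
Lengths: 7 h 25 min + 35 min = 8 h.

8 h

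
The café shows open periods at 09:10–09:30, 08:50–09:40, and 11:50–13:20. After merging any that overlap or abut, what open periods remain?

Sort by start: 08:50–09:40, 09:10–09:30, 11:50–13:20.
09:10–09:30 overlaps/touches 08:50–09:40 → extend to 08:50–09:40.
11:50–13:20 is disjoint → start new block.

08:50–09:40, 11:50–13:20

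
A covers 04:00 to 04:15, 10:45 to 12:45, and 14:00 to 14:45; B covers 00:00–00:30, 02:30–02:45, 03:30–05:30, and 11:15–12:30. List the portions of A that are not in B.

10:45-11:15, 12:30-12:45, 14:00-14:45

04:00-04:15 lies entirely inside B → drops out.
10:45-12:45 with B removed leaves 10:45-11:15, 12:30-12:45.
14:00-14:45 is untouched.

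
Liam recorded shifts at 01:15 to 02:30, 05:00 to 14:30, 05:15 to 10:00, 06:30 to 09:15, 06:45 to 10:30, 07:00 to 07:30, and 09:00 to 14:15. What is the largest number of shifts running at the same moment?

Sweep endpoints in order; track running count of active intervals.
Peak of 5 reached at 07:00.

5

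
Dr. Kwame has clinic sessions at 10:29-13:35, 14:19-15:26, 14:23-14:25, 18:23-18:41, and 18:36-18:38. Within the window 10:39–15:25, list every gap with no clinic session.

13:35-14:19

The merged coverage is 10:29-13:35, 14:19-15:26, 18:23-18:41.
Complement within 10:39-15:25: 13:35-14:19.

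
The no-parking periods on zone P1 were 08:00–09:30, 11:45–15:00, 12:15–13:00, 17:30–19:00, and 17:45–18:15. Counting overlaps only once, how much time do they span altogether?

6 h 15 min

Merged: 08:00–09:30, 11:45–15:00, 17:30–19:00.
Lengths: 1 h 30 min + 3 h 15 min + 1 h 30 min = 6 h 15 min.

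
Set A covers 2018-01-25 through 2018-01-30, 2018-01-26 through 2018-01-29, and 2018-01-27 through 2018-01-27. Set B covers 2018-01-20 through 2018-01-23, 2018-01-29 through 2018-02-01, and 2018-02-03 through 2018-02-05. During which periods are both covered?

Merge the first list: 2018-01-25 through 2018-01-30.
2018-01-25 through 2018-01-30 overlaps B on 2018-01-29 through 2018-01-30.

2018-01-29 through 2018-01-30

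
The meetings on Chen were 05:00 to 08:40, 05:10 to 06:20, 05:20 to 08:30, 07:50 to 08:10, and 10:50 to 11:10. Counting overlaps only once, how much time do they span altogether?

4 h

Merged: 05:00–08:40, 10:50–11:10.
Lengths: 3 h 40 min + 20 min = 4 h.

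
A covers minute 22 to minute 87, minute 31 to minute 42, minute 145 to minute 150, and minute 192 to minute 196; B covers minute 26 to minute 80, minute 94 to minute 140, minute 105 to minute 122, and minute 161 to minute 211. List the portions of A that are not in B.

Merge the first list: minute 22 to minute 87, minute 145 to minute 150, minute 192 to minute 196.
Merge the second list: minute 26 to minute 80, minute 94 to minute 140, minute 161 to minute 211.
minute 22 to minute 87 with B removed leaves minute 22 to minute 26, minute 80 to minute 87.
minute 145 to minute 150 is untouched.
minute 192 to minute 196 lies entirely inside B → drops out.

minute 22 to minute 26, minute 80 to minute 87, minute 145 to minute 150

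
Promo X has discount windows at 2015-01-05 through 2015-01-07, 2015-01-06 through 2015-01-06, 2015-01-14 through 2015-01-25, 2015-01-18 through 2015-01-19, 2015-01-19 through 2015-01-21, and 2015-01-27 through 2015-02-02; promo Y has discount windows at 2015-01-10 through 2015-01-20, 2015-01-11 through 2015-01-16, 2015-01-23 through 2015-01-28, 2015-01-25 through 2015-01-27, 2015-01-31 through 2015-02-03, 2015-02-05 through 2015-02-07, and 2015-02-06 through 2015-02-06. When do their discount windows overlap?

2015-01-14 through 2015-01-20, 2015-01-23 through 2015-01-25, 2015-01-27 through 2015-01-28, 2015-01-31 through 2015-02-02

A, merged: 2015-01-05 through 2015-01-07, 2015-01-14 through 2015-01-25, 2015-01-27 through 2015-02-02.
B, merged: 2015-01-10 through 2015-01-20, 2015-01-23 through 2015-01-28, 2015-01-31 through 2015-02-03, 2015-02-05 through 2015-02-07.
2015-01-05 through 2015-01-07 falls entirely outside B.
2015-01-14 through 2015-01-25 overlaps B on 2015-01-14 through 2015-01-20, 2015-01-23 through 2015-01-25.
2015-01-27 through 2015-02-02 overlaps B on 2015-01-27 through 2015-01-28, 2015-01-31 through 2015-02-02.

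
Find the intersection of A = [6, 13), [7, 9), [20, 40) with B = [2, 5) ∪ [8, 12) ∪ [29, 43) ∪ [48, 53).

[8, 12) ∪ [29, 40)

Merge the first list: [6, 13), [20, 40).
[6, 13) ∩ B → [8, 12).
[20, 40) ∩ B → [29, 40).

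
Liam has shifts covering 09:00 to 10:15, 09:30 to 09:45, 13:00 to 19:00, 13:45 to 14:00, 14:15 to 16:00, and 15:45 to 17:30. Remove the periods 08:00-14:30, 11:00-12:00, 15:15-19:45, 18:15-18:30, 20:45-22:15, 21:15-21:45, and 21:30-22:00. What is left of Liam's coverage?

14:30-15:15

Merge the first list: 09:00-10:15, 13:00-19:00.
Merge the second list: 08:00-14:30, 15:15-19:45, 20:45-22:15.
09:00-10:15: entirely removed.
13:00-19:00 \ B = 14:30-15:15.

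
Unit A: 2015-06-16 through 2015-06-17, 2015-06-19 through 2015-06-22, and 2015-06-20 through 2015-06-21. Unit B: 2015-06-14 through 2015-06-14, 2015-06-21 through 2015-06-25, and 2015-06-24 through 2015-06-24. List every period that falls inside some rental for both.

2015-06-21 through 2015-06-22

Merge the first list: 2015-06-16 through 2015-06-17, 2015-06-19 through 2015-06-22.
Merge the second list: 2015-06-14 through 2015-06-14, 2015-06-21 through 2015-06-25.
2015-06-16 through 2015-06-17: no overlap with the second set.
2015-06-19 through 2015-06-22 meets the second set on 2015-06-21 through 2015-06-22.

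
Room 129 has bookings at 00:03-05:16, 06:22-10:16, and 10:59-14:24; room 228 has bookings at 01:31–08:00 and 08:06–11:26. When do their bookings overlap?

01:31-05:16, 06:22-08:00, 08:06-10:16, 10:59-11:26

00:03-05:16 ∩ B → 01:31-05:16.
06:22-10:16 ∩ B → 06:22-08:00, 08:06-10:16.
10:59-14:24 ∩ B → 10:59-11:26.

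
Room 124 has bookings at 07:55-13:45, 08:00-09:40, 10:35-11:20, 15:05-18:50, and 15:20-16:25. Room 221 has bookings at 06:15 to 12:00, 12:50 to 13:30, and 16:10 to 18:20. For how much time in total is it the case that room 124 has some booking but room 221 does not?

Merge the first list: 07:55–13:45, 15:05–18:50.
A \ B = 12:00–12:50, 13:30–13:45, 15:05–16:10, 18:20–18:50.
Total: 50 min + 15 min + 1 h 5 min + 30 min = 2 h 40 min.

2 h 40 min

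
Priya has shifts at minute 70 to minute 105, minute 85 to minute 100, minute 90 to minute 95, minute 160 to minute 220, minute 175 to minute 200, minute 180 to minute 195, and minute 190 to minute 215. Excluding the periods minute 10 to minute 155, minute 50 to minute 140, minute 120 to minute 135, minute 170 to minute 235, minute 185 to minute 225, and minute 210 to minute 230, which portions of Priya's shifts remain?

minute 160 to minute 170

Merge the first list: minute 70 to minute 105, minute 160 to minute 220.
Merge the second list: minute 10 to minute 155, minute 170 to minute 235.
minute 70 to minute 105: entirely removed.
minute 160 to minute 220 \ B = minute 160 to minute 170.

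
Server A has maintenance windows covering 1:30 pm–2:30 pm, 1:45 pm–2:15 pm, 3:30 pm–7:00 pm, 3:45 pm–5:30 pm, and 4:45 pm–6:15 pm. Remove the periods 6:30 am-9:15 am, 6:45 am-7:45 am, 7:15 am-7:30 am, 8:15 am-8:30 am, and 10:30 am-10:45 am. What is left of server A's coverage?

A, merged: 1:30 pm–2:30 pm, 3:30 pm–7:00 pm.
B, merged: 6:30 am–9:15 am, 10:30 am–10:45 am.
1:30 pm–2:30 pm: no B overlap → unchanged.
3:30 pm–7:00 pm: no B overlap → unchanged.

1:30 pm–2:30 pm, 3:30 pm–7:00 pm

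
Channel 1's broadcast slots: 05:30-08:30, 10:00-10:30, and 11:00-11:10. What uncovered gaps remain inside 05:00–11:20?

05:00–05:30, 08:30–10:00, 10:30–11:00, 11:10–11:20

The merged coverage is 05:30–08:30, 10:00–10:30, 11:00–11:10.
Complement within 05:00–11:20: 05:00–05:30, 08:30–10:00, 10:30–11:00, 11:10–11:20.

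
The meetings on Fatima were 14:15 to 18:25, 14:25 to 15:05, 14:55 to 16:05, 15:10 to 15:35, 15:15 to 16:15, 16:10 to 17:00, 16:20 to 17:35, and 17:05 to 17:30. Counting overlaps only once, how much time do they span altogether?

4 h 10 min

Merged: 14:15–18:25.
Length: 4 h 10 min.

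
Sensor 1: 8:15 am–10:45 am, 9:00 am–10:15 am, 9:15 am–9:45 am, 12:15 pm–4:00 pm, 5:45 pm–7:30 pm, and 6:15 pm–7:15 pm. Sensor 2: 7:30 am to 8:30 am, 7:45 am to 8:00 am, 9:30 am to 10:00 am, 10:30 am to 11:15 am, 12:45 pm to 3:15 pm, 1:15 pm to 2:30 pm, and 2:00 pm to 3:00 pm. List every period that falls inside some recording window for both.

8:15 am–8:30 am, 9:30 am–10:00 am, 10:30 am–10:45 am, 12:45 pm–3:15 pm

Merge the first list: 8:15 am–10:45 am, 12:15 pm–4:00 pm, 5:45 pm–7:30 pm.
Merge the second list: 7:30 am–8:30 am, 9:30 am–10:00 am, 10:30 am–11:15 am, 12:45 pm–3:15 pm.
8:15 am–10:45 am meets the second set on 8:15 am–8:30 am, 9:30 am–10:00 am, 10:30 am–10:45 am.
12:15 pm–4:00 pm meets the second set on 12:45 pm–3:15 pm.
5:45 pm–7:30 pm: no overlap with the second set.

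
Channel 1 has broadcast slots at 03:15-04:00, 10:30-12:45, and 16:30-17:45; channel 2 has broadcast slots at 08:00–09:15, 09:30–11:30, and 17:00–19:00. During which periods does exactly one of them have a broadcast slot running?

03:15-04:00, 08:00-09:15, 09:30-10:30, 11:30-12:45, 16:30-17:00, 17:45-19:00

A but not B: 03:15-04:00, 11:30-12:45, 16:30-17:00.
B but not A: 08:00-09:15, 09:30-10:30, 17:45-19:00.
Combining gives A △ B.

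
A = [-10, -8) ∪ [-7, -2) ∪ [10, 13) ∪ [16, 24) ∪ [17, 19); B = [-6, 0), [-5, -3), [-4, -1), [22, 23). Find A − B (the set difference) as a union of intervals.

Merge the first list: [-10, -8), [-7, -2), [10, 13), [16, 24).
Merge the second list: [-6, 0), [22, 23).
[-10, -8): no B overlap → unchanged.
[-7, -2) minus B → [-7, -6).
[10, 13): no B overlap → unchanged.
[16, 24) minus B → [16, 22), [23, 24).

[-10, -8) ∪ [-7, -6) ∪ [10, 13) ∪ [16, 22) ∪ [23, 24)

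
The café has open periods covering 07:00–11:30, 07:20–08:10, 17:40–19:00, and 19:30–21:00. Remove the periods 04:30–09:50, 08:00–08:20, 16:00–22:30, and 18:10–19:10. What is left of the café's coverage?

A, merged: 07:00–11:30, 17:40–19:00, 19:30–21:00.
B, merged: 04:30–09:50, 16:00–22:30.
07:00–11:30 \ B = 09:50–11:30.
17:40–19:00: entirely removed.
19:30–21:00: entirely removed.

09:50–11:30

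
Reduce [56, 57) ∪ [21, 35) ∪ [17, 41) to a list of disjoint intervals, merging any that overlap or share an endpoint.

[17, 41) ∪ [56, 57)

Sort by start: [17, 41), [21, 35), [56, 57).
[21, 35) overlaps/touches [17, 41) → extend to [17, 41).
[56, 57) is disjoint → start new block.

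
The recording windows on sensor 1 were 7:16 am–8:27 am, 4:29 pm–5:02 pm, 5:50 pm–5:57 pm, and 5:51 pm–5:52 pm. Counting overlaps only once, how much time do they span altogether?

Merged: 7:16 am–8:27 am, 4:29 pm–5:02 pm, 5:50 pm–5:57 pm.
Lengths: 1 h 11 min + 33 min + 7 min = 1 h 51 min.

1 h 51 min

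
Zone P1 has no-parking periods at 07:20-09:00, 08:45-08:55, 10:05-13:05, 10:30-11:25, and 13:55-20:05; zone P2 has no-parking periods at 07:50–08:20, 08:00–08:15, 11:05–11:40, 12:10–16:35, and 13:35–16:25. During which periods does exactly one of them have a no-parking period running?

07:20–07:50, 08:20–09:00, 10:05–11:05, 11:40–12:10, 13:05–13:55, 16:35–20:05

A, merged: 07:20–09:00, 10:05–13:05, 13:55–20:05.
B, merged: 07:50–08:20, 11:05–11:40, 12:10–16:35.
A but not B: 07:20–07:50, 08:20–09:00, 10:05–11:05, 11:40–12:10, 16:35–20:05.
B but not A: 13:05–13:55.
Combining gives A △ B.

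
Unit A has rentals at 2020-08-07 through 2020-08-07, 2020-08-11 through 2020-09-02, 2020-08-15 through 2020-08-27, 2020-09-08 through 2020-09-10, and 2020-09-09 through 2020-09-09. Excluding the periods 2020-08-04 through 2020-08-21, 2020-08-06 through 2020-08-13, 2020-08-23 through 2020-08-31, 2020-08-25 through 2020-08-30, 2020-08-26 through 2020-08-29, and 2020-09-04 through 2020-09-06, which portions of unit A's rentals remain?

Merge the first list: 2020-08-07 through 2020-08-07, 2020-08-11 through 2020-09-02, 2020-09-08 through 2020-09-10.
Merge the second list: 2020-08-04 through 2020-08-21, 2020-08-23 through 2020-08-31, 2020-09-04 through 2020-09-06.
2020-08-07 through 2020-08-07: fully covered by B → removed.
2020-08-11 through 2020-09-02 minus B → 2020-08-22 through 2020-08-22, 2020-09-01 through 2020-09-02.
2020-09-08 through 2020-09-10: no B overlap → unchanged.

2020-08-22 through 2020-08-22, 2020-09-01 through 2020-09-02, 2020-09-08 through 2020-09-10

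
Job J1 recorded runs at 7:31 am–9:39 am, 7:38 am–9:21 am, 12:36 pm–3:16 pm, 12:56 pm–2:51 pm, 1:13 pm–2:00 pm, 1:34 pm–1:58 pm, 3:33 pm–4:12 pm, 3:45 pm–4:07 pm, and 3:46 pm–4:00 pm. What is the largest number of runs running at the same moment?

4

At 1:34 pm, 4 of the intervals are simultaneously active.
No point has more.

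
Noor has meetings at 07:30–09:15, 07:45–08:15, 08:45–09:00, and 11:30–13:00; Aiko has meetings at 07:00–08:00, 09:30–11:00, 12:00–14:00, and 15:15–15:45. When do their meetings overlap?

07:30-08:00, 12:00-13:00

A, merged: 07:30-09:15, 11:30-13:00.
07:30-09:15 ∩ B → 07:30-08:00.
11:30-13:00 ∩ B → 12:00-13:00.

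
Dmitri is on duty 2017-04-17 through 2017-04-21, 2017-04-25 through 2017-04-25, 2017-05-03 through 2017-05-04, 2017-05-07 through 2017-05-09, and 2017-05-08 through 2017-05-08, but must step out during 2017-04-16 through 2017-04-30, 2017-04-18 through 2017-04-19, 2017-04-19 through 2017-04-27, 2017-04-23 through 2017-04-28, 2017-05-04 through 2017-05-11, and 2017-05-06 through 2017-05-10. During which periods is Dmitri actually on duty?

First set merges to 2017-04-17 through 2017-04-21, 2017-04-25 through 2017-04-25, 2017-05-03 through 2017-05-04, 2017-05-07 through 2017-05-09.
Second set merges to 2017-04-16 through 2017-04-30, 2017-05-04 through 2017-05-11.
2017-04-17 through 2017-04-21: fully covered by B → removed.
2017-04-25 through 2017-04-25: fully covered by B → removed.
2017-05-03 through 2017-05-04 minus B → 2017-05-03 through 2017-05-03.
2017-05-07 through 2017-05-09: fully covered by B → removed.

2017-05-03 through 2017-05-03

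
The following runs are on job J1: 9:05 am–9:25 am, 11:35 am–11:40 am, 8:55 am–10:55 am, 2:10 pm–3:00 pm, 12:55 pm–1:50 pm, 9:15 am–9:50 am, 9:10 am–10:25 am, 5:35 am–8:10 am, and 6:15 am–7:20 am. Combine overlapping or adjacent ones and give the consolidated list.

Sort by start: 5:35 am–8:10 am, 6:15 am–7:20 am, 8:55 am–10:55 am, 9:05 am–9:25 am, 9:10 am–10:25 am, 9:15 am–9:50 am, 11:35 am–11:40 am, 12:55 pm–1:50 pm, 2:10 pm–3:00 pm.
6:15 am–7:20 am overlaps/touches 5:35 am–8:10 am → extend to 5:35 am–8:10 am.
8:55 am–10:55 am is disjoint → start new block.
9:05 am–9:25 am overlaps/touches 8:55 am–10:55 am → extend to 8:55 am–10:55 am.
9:10 am–10:25 am overlaps/touches 8:55 am–10:55 am → extend to 8:55 am–10:55 am.
9:15 am–9:50 am overlaps/touches 8:55 am–10:55 am → extend to 8:55 am–10:55 am.
11:35 am–11:40 am is disjoint → start new block.
12:55 pm–1:50 pm is disjoint → start new block.
2:10 pm–3:00 pm is disjoint → start new block.

5:35 am–8:10 am, 8:55 am–10:55 am, 11:35 am–11:40 am, 12:55 pm–1:50 pm, 2:10 pm–3:00 pm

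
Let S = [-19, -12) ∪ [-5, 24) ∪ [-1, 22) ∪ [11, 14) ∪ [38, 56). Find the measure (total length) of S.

Merged: [-19, -12), [-5, 24), [38, 56).
Lengths: 7 + 29 + 18 = 54.

54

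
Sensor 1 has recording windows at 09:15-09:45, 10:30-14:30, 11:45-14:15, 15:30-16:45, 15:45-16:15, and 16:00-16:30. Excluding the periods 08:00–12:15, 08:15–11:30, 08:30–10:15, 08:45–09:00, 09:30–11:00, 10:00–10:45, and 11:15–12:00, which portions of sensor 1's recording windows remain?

Merge the first list: 09:15–09:45, 10:30–14:30, 15:30–16:45.
Merge the second list: 08:00–12:15.
09:15–09:45 lies entirely inside B → drops out.
10:30–14:30 with B removed leaves 12:15–14:30.
15:30–16:45 is untouched.

12:15–14:30, 15:30–16:45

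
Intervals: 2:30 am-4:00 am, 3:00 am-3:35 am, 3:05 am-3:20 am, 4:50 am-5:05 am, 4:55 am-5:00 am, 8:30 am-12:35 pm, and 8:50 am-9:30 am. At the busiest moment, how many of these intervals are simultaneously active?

Walk the sorted start/end points keeping a running depth.
The depth first hits 3 at 3:05 am.

3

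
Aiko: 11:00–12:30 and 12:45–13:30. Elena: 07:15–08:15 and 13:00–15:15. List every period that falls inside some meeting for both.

11:00-12:30: no overlap with the second set.
12:45-13:30 meets the second set on 13:00-13:30.

13:00-13:30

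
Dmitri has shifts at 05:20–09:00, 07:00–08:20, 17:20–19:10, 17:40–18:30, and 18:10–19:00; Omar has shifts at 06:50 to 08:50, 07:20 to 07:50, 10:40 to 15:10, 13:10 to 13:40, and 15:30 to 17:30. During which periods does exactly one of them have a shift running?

05:20–06:50, 08:50–09:00, 10:40–15:10, 15:30–17:20, 17:30–19:10

A, merged: 05:20–09:00, 17:20–19:10.
B, merged: 06:50–08:50, 10:40–15:10, 15:30–17:30.
A but not B: 05:20–06:50, 08:50–09:00, 17:30–19:10.
B but not A: 10:40–15:10, 15:30–17:20.
Combining gives A △ B.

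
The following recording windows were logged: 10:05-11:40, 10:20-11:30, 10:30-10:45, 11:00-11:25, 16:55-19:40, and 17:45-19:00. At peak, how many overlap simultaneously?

At 10:30, 3 of the intervals are simultaneously active.
No point has more.

3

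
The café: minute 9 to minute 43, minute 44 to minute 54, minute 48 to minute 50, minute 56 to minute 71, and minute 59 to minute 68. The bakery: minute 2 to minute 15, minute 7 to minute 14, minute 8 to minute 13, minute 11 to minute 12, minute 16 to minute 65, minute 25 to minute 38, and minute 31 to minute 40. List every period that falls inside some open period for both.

minute 9 to minute 15, minute 16 to minute 43, minute 44 to minute 54, minute 56 to minute 65

First set merges to minute 9 to minute 43, minute 44 to minute 54, minute 56 to minute 71.
Second set merges to minute 2 to minute 15, minute 16 to minute 65.
minute 9 to minute 43 overlaps B on minute 9 to minute 15, minute 16 to minute 43.
minute 44 to minute 54 overlaps B on minute 44 to minute 54.
minute 56 to minute 71 overlaps B on minute 56 to minute 65.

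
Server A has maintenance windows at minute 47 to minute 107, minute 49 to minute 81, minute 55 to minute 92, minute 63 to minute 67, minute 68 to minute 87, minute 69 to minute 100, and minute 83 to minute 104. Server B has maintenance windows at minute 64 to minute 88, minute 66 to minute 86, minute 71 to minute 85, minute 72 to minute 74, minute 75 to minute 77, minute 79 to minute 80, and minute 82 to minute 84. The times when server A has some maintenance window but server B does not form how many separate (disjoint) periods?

First set merges to minute 47 to minute 107.
Second set merges to minute 64 to minute 88.
A \ B = minute 47 to minute 64, minute 88 to minute 107.
That is 2 disjoint pieces.

2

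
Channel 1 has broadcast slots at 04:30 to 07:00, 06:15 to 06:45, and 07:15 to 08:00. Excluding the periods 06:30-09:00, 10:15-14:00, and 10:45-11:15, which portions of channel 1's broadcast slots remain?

04:30-06:30

Merge the first list: 04:30-07:00, 07:15-08:00.
Merge the second list: 06:30-09:00, 10:15-14:00.
04:30-07:00 minus B → 04:30-06:30.
07:15-08:00: fully covered by B → removed.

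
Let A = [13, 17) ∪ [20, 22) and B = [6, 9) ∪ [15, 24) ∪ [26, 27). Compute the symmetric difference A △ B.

Only in the first: [13, 15).
Only in the second: [6, 9), [17, 20), [22, 24), [26, 27).
Together these are the periods covered by exactly one.

[6, 9) ∪ [13, 15) ∪ [17, 20) ∪ [22, 24) ∪ [26, 27)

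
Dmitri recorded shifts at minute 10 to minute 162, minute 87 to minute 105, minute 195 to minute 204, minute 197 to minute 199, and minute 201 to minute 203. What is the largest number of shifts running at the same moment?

2

Sweep endpoints in order; track running count of active intervals.
Peak of 2 reached at minute 87.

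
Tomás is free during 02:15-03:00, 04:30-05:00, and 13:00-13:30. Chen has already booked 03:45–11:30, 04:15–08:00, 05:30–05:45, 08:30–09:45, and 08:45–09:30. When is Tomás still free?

Merge the second list: 03:45–11:30.
02:15–03:00 is untouched.
04:30–05:00 lies entirely inside B → drops out.
13:00–13:30 is untouched.

02:15–03:00, 13:00–13:30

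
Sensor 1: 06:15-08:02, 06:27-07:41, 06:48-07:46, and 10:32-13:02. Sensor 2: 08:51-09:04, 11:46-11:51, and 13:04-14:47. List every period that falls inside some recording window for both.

Merge the first list: 06:15-08:02, 10:32-13:02.
06:15-08:02: no overlap with the second set.
10:32-13:02 meets the second set on 11:46-11:51.

11:46-11:51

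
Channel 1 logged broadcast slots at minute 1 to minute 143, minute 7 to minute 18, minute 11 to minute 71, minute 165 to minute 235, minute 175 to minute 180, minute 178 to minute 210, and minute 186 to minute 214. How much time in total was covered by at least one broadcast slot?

212 minutes

Merged: minute 1 to minute 143, minute 165 to minute 235.
Lengths: 142 minutes + 70 minutes = 212 minutes.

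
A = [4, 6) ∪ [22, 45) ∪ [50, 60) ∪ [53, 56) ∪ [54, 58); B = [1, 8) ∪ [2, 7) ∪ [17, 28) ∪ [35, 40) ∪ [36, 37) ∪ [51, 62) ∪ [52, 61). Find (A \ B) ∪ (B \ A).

[1, 4) ∪ [6, 8) ∪ [17, 22) ∪ [28, 35) ∪ [40, 45) ∪ [50, 51) ∪ [60, 62)

First set merges to [4, 6), [22, 45), [50, 60).
Second set merges to [1, 8), [17, 28), [35, 40), [51, 62).
A \ B = [28, 35), [40, 45), [50, 51).
B \ A = [1, 4), [6, 8), [17, 22), [60, 62).
Union of the two gives the symmetric difference.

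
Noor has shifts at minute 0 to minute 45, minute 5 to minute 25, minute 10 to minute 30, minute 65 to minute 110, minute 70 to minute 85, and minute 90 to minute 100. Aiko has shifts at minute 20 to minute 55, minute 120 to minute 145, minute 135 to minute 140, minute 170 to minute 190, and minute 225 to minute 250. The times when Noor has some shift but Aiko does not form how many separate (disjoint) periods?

Merge the first list: minute 0 to minute 45, minute 65 to minute 110.
Merge the second list: minute 20 to minute 55, minute 120 to minute 145, minute 170 to minute 190, minute 225 to minute 250.
A \ B = minute 0 to minute 20, minute 65 to minute 110.
That is 2 disjoint pieces.

2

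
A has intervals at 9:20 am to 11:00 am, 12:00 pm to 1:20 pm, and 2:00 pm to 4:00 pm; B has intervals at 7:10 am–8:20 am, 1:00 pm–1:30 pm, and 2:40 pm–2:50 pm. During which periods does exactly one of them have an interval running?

A but not B: 9:20 am–11:00 am, 12:00 pm–1:00 pm, 2:00 pm–2:40 pm, 2:50 pm–4:00 pm.
B but not A: 7:10 am–8:20 am, 1:20 pm–1:30 pm.
Combining gives A △ B.

7:10 am–8:20 am, 9:20 am–11:00 am, 12:00 pm–1:00 pm, 1:20 pm–1:30 pm, 2:00 pm–2:40 pm, 2:50 pm–4:00 pm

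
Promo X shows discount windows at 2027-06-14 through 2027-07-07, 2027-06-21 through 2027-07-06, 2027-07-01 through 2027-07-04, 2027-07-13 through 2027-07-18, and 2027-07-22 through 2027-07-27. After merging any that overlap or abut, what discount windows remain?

2027-06-21 through 2027-07-06 overlaps/touches 2027-06-14 through 2027-07-07 → extend to 2027-06-14 through 2027-07-07.
2027-07-01 through 2027-07-04 overlaps/touches 2027-06-14 through 2027-07-07 → extend to 2027-06-14 through 2027-07-07.
2027-07-13 through 2027-07-18 is disjoint → start new block.
2027-07-22 through 2027-07-27 is disjoint → start new block.

2027-06-14 through 2027-07-07, 2027-07-13 through 2027-07-18, 2027-07-22 through 2027-07-27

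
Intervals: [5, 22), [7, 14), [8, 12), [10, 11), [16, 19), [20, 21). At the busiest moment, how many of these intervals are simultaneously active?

4

At 10, 4 of the intervals are simultaneously active.
No point has more.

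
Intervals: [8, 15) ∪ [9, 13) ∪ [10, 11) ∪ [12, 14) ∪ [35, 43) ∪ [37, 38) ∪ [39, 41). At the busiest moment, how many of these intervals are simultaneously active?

Walk the sorted start/end points keeping a running depth.
The depth first hits 3 at 10.

3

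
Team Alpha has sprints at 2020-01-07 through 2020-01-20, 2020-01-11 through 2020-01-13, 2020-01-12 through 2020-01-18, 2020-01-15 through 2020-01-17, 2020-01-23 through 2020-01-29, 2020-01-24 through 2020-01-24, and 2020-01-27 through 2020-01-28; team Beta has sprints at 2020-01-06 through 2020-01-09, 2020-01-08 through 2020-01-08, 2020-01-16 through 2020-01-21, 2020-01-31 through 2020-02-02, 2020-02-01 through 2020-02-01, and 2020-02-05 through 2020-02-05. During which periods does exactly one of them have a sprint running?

2020-01-06 through 2020-01-06, 2020-01-10 through 2020-01-15, 2020-01-21 through 2020-01-21, 2020-01-23 through 2020-01-29, 2020-01-31 through 2020-02-02, 2020-02-05 through 2020-02-05

First set merges to 2020-01-07 through 2020-01-20, 2020-01-23 through 2020-01-29.
Second set merges to 2020-01-06 through 2020-01-09, 2020-01-16 through 2020-01-21, 2020-01-31 through 2020-02-02, 2020-02-05 through 2020-02-05.
Only in the first: 2020-01-10 through 2020-01-15, 2020-01-23 through 2020-01-29.
Only in the second: 2020-01-06 through 2020-01-06, 2020-01-21 through 2020-01-21, 2020-01-31 through 2020-02-02, 2020-02-05 through 2020-02-05.
Together these are the periods covered by exactly one.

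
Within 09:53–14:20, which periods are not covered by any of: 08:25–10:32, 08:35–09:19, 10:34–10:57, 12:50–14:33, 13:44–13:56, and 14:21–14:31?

10:32–10:34, 10:57–12:50

Covered (merged): 08:25–10:32, 10:34–10:57, 12:50–14:33.
Gaps within 09:53–14:20: 10:32–10:34, 10:57–12:50.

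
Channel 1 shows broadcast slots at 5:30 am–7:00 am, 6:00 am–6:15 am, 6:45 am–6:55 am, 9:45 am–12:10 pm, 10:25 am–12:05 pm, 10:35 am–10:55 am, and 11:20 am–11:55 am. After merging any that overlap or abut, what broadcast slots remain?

6:00 am-6:15 am overlaps/touches 5:30 am-7:00 am → extend to 5:30 am-7:00 am.
6:45 am-6:55 am overlaps/touches 5:30 am-7:00 am → extend to 5:30 am-7:00 am.
9:45 am-12:10 pm is disjoint → start new block.
10:25 am-12:05 pm overlaps/touches 9:45 am-12:10 pm → extend to 9:45 am-12:10 pm.
10:35 am-10:55 am overlaps/touches 9:45 am-12:10 pm → extend to 9:45 am-12:10 pm.
11:20 am-11:55 am overlaps/touches 9:45 am-12:10 pm → extend to 9:45 am-12:10 pm.

5:30 am-7:00 am, 9:45 am-12:10 pm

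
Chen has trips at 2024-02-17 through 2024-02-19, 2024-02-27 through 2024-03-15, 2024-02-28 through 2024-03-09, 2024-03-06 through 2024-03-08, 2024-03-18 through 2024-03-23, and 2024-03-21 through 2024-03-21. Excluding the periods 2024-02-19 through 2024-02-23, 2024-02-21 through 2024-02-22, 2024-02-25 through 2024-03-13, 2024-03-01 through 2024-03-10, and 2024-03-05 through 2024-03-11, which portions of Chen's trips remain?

2024-02-17 through 2024-02-18, 2024-03-14 through 2024-03-15, 2024-03-18 through 2024-03-23

First set merges to 2024-02-17 through 2024-02-19, 2024-02-27 through 2024-03-15, 2024-03-18 through 2024-03-23.
Second set merges to 2024-02-19 through 2024-02-23, 2024-02-25 through 2024-03-13.
2024-02-17 through 2024-02-19 \ B = 2024-02-17 through 2024-02-18.
2024-02-27 through 2024-03-15 \ B = 2024-03-14 through 2024-03-15.
2024-03-18 through 2024-03-23: nothing removed.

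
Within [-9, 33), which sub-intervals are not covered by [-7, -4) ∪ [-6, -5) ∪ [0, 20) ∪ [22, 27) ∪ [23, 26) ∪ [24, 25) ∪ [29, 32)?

[-9, -7) ∪ [-4, 0) ∪ [20, 22) ∪ [27, 29) ∪ [32, 33)

After merging, the occupied span is [-7, -4), [0, 20), [22, 27), [29, 32).
Complement within [-9, 33): [-9, -7), [-4, 0), [20, 22), [27, 29), [32, 33).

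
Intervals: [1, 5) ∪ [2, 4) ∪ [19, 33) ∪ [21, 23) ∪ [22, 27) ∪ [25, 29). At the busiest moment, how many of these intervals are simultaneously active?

Walk the sorted start/end points keeping a running depth.
The depth first hits 3 at 22.

3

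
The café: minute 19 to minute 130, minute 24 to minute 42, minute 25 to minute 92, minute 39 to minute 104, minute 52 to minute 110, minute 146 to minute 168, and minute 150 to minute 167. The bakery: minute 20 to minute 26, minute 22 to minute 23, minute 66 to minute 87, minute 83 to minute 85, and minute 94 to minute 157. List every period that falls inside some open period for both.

First set merges to minute 19 to minute 130, minute 146 to minute 168.
Second set merges to minute 20 to minute 26, minute 66 to minute 87, minute 94 to minute 157.
minute 19 to minute 130 meets the second set on minute 20 to minute 26, minute 66 to minute 87, minute 94 to minute 130.
minute 146 to minute 168 meets the second set on minute 146 to minute 157.

minute 20 to minute 26, minute 66 to minute 87, minute 94 to minute 130, minute 146 to minute 157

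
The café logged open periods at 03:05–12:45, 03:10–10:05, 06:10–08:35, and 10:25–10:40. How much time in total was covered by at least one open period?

Merged: 03:05-12:45.
Length: 9 h 40 min.

9 h 40 min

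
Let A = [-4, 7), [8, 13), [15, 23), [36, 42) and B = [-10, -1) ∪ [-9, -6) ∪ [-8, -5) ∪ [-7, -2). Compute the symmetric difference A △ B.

Second set merges to [-10, -1).
A but not B: [-1, 7), [8, 13), [15, 23), [36, 42).
B but not A: [-10, -4).
Combining gives A △ B.

[-10, -4) ∪ [-1, 7) ∪ [8, 13) ∪ [15, 23) ∪ [36, 42)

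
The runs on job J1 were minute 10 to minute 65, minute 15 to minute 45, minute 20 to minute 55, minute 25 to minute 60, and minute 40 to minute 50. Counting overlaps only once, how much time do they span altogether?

55 minutes

Merged: minute 10 to minute 65.
Length: 55 minutes.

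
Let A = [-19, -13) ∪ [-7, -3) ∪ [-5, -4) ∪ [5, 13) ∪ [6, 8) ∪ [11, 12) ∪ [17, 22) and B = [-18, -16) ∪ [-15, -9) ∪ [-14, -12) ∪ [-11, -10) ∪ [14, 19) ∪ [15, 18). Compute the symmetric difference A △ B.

Merge the first list: [-19, -13), [-7, -3), [5, 13), [17, 22).
Merge the second list: [-18, -16), [-15, -9), [14, 19).
A but not B: [-19, -18), [-16, -15), [-7, -3), [5, 13), [19, 22).
B but not A: [-13, -9), [14, 17).
Combining gives A △ B.

[-19, -18) ∪ [-16, -15) ∪ [-13, -9) ∪ [-7, -3) ∪ [5, 13) ∪ [14, 17) ∪ [19, 22)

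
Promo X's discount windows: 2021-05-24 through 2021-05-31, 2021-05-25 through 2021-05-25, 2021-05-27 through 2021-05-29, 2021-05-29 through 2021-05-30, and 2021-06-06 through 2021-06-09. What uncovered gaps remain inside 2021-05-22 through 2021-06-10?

After merging, the occupied span is 2021-05-24 through 2021-05-31, 2021-06-06 through 2021-06-09.
Uncovered inside 2021-05-22 through 2021-06-10: 2021-05-22 through 2021-05-23, 2021-06-01 through 2021-06-05, 2021-06-10 through 2021-06-10.

2021-05-22 through 2021-05-23, 2021-06-01 through 2021-06-05, 2021-06-10 through 2021-06-10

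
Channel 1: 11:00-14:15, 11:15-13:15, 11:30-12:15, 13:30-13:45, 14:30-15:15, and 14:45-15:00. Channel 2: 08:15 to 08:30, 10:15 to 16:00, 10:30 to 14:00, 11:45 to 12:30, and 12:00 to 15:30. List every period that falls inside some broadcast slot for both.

A, merged: 11:00–14:15, 14:30–15:15.
B, merged: 08:15–08:30, 10:15–16:00.
11:00–14:15 meets the second set on 11:00–14:15.
14:30–15:15 meets the second set on 14:30–15:15.

11:00–14:15, 14:30–15:15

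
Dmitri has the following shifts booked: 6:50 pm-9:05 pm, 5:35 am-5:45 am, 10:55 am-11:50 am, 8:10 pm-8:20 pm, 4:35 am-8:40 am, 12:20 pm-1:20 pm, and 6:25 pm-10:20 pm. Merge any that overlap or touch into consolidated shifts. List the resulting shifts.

4:35 am–8:40 am, 10:55 am–11:50 am, 12:20 pm–1:20 pm, 6:25 pm–10:20 pm

Sort by start: 4:35 am–8:40 am, 5:35 am–5:45 am, 10:55 am–11:50 am, 12:20 pm–1:20 pm, 6:25 pm–10:20 pm, 6:50 pm–9:05 pm, 8:10 pm–8:20 pm.
5:35 am–5:45 am overlaps/touches 4:35 am–8:40 am → extend to 4:35 am–8:40 am.
10:55 am–11:50 am is disjoint → start new block.
12:20 pm–1:20 pm is disjoint → start new block.
6:25 pm–10:20 pm is disjoint → start new block.
6:50 pm–9:05 pm overlaps/touches 6:25 pm–10:20 pm → extend to 6:25 pm–10:20 pm.
8:10 pm–8:20 pm overlaps/touches 6:25 pm–10:20 pm → extend to 6:25 pm–10:20 pm.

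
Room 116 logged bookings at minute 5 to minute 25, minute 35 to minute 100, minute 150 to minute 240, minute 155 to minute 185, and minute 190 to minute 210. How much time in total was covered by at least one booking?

175 minutes

Merged: minute 5 to minute 25, minute 35 to minute 100, minute 150 to minute 240.
Lengths: 20 minutes + 65 minutes + 90 minutes = 175 minutes.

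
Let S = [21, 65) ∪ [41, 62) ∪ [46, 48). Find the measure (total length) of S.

44

Merged: [21, 65).
Length: 44.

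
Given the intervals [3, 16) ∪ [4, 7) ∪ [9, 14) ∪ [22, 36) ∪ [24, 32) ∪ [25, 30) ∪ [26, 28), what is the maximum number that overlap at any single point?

4

Sweep endpoints in order; track running count of active intervals.
Peak of 4 reached at 26.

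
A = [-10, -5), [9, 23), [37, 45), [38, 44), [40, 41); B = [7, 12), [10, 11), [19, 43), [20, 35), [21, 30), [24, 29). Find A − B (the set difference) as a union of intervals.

[-10, -5) ∪ [12, 19) ∪ [43, 45)

A, merged: [-10, -5), [9, 23), [37, 45).
B, merged: [7, 12), [19, 43).
[-10, -5): no B overlap → unchanged.
[9, 23) minus B → [12, 19).
[37, 45) minus B → [43, 45).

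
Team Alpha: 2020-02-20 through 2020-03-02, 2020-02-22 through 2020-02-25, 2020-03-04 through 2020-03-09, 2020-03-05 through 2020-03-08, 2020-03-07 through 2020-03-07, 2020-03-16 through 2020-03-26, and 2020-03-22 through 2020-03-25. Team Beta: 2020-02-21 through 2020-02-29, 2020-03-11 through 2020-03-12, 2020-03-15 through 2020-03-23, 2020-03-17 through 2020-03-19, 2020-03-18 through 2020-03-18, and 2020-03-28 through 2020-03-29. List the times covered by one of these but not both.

2020-02-20 through 2020-02-20, 2020-03-01 through 2020-03-02, 2020-03-04 through 2020-03-09, 2020-03-11 through 2020-03-12, 2020-03-15 through 2020-03-15, 2020-03-24 through 2020-03-26, 2020-03-28 through 2020-03-29

Merge the first list: 2020-02-20 through 2020-03-02, 2020-03-04 through 2020-03-09, 2020-03-16 through 2020-03-26.
Merge the second list: 2020-02-21 through 2020-02-29, 2020-03-11 through 2020-03-12, 2020-03-15 through 2020-03-23, 2020-03-28 through 2020-03-29.
A \ B = 2020-02-20 through 2020-02-20, 2020-03-01 through 2020-03-02, 2020-03-04 through 2020-03-09, 2020-03-24 through 2020-03-26.
B \ A = 2020-03-11 through 2020-03-12, 2020-03-15 through 2020-03-15, 2020-03-28 through 2020-03-29.
Union of the two gives the symmetric difference.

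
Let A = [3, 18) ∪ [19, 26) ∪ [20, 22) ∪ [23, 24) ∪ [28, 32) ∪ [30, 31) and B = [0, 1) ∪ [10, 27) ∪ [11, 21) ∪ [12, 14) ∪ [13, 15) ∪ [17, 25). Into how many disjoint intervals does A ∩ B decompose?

Merge the first list: [3, 18), [19, 26), [28, 32).
Merge the second list: [0, 1), [10, 27).
A ∩ B = [10, 18), [19, 26).
That is 2 disjoint pieces.

2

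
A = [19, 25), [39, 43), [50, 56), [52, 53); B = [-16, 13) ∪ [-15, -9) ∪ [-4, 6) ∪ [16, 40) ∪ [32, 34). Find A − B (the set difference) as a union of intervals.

A, merged: [19, 25), [39, 43), [50, 56).
B, merged: [-16, 13), [16, 40).
[19, 25): fully covered by B → removed.
[39, 43) minus B → [40, 43).
[50, 56): no B overlap → unchanged.

[40, 43) ∪ [50, 56)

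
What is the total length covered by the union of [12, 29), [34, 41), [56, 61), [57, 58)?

29

Merged: [12, 29), [34, 41), [56, 61).
Lengths: 17 + 7 + 5 = 29.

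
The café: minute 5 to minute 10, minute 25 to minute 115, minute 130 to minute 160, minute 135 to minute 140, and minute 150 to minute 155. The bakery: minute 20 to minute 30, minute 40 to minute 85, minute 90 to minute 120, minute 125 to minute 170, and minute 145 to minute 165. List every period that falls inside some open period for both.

minute 25 to minute 30, minute 40 to minute 85, minute 90 to minute 115, minute 130 to minute 160

First set merges to minute 5 to minute 10, minute 25 to minute 115, minute 130 to minute 160.
Second set merges to minute 20 to minute 30, minute 40 to minute 85, minute 90 to minute 120, minute 125 to minute 170.
minute 5 to minute 10 falls entirely outside B.
minute 25 to minute 115 overlaps B on minute 25 to minute 30, minute 40 to minute 85, minute 90 to minute 115.
minute 130 to minute 160 overlaps B on minute 130 to minute 160.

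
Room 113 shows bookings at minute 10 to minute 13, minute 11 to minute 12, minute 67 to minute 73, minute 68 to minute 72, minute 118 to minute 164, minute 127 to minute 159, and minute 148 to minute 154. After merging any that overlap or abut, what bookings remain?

minute 10 to minute 13, minute 67 to minute 73, minute 118 to minute 164

minute 11 to minute 12 overlaps/touches minute 10 to minute 13 → extend to minute 10 to minute 13.
minute 67 to minute 73 is disjoint → start new block.
minute 68 to minute 72 overlaps/touches minute 67 to minute 73 → extend to minute 67 to minute 73.
minute 118 to minute 164 is disjoint → start new block.
minute 127 to minute 159 overlaps/touches minute 118 to minute 164 → extend to minute 118 to minute 164.
minute 148 to minute 154 overlaps/touches minute 118 to minute 164 → extend to minute 118 to minute 164.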